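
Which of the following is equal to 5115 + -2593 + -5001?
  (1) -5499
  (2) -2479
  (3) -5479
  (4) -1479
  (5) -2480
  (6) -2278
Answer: 2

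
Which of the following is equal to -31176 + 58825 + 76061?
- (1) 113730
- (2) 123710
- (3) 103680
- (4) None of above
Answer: 4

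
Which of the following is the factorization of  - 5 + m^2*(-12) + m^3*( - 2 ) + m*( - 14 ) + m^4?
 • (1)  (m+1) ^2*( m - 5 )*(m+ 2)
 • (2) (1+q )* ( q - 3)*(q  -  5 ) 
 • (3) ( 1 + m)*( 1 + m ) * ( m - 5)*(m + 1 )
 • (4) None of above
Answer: 3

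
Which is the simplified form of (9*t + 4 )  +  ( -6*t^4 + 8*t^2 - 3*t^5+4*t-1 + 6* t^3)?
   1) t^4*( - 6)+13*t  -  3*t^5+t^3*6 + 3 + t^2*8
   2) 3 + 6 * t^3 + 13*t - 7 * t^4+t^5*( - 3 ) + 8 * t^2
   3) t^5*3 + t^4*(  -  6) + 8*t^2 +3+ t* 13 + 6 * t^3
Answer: 1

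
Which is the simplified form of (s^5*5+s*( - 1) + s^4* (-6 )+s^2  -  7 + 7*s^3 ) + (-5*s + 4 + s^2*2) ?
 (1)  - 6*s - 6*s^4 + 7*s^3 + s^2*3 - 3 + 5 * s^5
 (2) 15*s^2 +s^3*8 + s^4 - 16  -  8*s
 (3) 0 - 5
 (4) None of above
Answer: 1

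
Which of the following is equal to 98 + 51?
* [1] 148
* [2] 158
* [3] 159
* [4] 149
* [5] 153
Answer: 4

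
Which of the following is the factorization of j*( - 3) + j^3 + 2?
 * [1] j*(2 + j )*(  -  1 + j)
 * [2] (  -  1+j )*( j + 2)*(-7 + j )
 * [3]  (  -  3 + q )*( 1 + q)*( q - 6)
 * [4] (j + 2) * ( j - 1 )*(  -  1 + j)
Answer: 4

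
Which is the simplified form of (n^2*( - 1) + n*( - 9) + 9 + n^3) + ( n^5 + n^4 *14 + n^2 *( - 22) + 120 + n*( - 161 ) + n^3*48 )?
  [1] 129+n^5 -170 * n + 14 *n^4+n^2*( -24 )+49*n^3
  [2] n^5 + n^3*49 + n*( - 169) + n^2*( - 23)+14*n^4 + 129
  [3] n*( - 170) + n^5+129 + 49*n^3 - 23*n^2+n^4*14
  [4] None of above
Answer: 3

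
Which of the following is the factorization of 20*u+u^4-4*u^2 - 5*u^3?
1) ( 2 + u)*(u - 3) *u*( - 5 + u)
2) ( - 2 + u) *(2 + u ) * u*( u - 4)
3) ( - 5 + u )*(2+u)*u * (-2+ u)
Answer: 3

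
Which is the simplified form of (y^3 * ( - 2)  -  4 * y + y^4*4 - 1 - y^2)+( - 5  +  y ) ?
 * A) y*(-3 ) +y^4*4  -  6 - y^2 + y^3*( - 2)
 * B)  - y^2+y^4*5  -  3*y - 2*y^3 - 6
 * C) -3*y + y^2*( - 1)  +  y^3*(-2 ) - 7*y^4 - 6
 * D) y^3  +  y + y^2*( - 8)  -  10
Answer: A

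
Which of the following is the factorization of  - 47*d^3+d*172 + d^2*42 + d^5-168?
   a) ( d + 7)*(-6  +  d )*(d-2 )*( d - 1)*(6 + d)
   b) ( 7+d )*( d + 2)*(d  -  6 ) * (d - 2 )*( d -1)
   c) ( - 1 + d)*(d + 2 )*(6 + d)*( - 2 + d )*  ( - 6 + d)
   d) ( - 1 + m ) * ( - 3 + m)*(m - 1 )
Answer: b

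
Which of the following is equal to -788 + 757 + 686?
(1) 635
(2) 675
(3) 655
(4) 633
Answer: 3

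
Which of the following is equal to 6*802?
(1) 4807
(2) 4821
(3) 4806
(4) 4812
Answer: 4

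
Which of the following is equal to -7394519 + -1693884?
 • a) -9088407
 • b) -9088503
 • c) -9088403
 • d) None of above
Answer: c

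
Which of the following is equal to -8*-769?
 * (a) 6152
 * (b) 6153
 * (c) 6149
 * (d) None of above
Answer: a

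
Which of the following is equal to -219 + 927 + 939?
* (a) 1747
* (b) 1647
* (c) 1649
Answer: b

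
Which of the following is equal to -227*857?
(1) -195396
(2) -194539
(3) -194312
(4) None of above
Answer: 2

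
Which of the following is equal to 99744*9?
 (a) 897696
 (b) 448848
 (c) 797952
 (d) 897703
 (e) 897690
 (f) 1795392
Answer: a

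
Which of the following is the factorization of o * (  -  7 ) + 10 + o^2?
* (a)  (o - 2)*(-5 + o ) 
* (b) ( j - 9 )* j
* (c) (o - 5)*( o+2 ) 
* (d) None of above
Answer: a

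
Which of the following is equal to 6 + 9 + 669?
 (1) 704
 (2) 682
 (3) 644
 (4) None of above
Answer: 4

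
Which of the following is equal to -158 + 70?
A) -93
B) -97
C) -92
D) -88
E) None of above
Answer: D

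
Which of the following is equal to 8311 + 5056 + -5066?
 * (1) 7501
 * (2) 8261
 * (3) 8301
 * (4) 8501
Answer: 3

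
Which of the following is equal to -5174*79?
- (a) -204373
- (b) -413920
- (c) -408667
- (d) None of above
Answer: d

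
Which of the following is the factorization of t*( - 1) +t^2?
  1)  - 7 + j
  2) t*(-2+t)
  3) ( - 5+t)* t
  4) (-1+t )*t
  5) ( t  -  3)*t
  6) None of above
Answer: 4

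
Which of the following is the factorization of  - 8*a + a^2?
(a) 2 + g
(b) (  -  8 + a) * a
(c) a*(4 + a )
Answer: b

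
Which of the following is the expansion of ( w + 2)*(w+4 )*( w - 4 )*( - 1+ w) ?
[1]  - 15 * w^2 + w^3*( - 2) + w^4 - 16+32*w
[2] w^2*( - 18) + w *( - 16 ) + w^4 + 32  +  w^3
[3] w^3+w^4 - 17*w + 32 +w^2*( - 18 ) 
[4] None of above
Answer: 2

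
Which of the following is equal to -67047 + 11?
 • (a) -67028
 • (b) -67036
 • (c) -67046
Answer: b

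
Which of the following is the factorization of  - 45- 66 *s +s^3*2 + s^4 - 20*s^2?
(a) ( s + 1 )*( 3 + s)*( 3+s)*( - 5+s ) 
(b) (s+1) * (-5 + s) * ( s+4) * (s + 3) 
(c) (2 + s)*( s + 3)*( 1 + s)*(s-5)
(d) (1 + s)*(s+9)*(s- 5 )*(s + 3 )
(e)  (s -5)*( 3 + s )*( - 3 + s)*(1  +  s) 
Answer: a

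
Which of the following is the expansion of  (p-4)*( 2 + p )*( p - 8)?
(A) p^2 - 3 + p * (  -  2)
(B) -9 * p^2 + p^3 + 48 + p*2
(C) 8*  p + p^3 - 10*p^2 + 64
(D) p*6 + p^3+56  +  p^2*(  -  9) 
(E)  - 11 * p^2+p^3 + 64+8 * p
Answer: C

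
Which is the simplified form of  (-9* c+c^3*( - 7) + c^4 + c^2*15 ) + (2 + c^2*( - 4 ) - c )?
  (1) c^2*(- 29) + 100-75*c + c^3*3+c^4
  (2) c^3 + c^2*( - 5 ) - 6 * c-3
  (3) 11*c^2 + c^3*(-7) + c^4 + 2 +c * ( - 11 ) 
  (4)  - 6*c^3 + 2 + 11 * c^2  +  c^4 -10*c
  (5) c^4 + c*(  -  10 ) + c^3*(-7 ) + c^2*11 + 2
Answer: 5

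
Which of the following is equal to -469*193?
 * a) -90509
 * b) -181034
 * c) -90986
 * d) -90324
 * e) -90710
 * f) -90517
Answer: f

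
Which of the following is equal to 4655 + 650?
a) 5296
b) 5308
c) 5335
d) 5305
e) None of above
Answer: d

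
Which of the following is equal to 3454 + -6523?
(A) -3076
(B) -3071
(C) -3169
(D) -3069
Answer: D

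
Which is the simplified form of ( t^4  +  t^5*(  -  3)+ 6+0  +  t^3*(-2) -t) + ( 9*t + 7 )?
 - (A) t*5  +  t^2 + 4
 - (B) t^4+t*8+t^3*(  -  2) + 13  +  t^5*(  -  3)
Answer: B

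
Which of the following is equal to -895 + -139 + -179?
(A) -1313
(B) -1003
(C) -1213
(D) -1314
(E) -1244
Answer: C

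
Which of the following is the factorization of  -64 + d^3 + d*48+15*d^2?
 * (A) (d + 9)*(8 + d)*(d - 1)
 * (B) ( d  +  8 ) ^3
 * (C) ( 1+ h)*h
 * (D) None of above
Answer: D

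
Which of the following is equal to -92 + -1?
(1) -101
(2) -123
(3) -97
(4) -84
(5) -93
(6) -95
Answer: 5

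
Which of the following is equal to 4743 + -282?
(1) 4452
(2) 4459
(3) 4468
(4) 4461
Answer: 4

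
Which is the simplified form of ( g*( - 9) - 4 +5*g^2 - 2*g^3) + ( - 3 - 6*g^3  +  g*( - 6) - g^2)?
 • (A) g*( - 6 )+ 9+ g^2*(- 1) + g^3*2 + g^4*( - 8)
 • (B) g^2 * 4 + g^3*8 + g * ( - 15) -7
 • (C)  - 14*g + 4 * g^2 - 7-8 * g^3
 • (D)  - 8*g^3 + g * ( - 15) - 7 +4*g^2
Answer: D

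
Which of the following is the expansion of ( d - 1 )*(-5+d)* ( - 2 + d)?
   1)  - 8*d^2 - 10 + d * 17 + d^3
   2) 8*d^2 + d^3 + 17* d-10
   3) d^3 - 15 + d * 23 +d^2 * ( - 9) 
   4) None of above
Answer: 1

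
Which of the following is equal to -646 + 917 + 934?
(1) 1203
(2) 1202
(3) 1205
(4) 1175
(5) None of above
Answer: 3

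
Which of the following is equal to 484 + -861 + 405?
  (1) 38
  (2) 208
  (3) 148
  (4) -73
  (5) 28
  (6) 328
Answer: 5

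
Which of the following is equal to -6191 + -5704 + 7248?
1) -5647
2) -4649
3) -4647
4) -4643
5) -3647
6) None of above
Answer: 3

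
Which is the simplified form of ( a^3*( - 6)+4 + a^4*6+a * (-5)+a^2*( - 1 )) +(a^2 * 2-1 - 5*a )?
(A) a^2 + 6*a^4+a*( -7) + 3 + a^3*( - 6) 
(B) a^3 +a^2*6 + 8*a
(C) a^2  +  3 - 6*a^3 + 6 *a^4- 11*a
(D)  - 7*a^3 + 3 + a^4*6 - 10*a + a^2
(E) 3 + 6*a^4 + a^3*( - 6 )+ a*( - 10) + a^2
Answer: E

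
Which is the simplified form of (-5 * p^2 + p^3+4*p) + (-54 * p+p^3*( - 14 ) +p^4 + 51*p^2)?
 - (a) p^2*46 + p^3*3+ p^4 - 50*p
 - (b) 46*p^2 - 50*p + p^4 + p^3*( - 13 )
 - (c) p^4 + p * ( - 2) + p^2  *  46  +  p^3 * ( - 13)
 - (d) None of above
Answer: b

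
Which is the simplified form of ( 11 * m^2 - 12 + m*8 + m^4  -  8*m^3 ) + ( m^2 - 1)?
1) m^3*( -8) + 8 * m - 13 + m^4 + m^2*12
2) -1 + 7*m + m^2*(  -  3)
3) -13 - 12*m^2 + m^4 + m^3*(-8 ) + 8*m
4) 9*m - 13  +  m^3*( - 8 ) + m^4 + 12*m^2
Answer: 1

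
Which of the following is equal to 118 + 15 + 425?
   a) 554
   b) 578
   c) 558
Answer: c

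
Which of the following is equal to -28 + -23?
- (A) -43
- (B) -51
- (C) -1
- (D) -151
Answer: B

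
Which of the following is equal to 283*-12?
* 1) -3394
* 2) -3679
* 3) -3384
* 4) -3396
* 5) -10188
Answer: 4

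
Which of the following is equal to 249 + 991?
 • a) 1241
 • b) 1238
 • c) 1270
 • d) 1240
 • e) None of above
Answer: d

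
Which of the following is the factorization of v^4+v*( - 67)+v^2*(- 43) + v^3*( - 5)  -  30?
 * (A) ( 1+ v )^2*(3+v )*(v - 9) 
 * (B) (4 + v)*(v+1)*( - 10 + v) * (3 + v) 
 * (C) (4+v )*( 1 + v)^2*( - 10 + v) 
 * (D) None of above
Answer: D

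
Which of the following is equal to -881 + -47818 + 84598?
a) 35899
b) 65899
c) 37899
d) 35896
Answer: a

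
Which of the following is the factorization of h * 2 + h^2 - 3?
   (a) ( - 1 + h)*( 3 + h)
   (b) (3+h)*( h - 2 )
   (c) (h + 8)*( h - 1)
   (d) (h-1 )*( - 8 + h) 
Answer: a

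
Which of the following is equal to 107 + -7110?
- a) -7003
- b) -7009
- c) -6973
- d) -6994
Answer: a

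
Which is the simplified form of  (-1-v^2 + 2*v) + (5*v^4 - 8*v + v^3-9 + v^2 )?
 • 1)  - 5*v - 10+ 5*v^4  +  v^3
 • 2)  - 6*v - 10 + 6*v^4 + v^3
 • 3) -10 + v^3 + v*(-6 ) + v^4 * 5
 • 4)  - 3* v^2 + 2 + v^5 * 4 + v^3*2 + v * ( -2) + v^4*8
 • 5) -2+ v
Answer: 3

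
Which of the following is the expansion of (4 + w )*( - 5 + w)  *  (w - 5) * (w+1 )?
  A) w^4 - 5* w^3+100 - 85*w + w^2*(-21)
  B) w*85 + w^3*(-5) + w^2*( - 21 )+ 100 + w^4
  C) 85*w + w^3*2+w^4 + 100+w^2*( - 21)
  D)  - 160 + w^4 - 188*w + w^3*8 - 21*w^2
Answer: B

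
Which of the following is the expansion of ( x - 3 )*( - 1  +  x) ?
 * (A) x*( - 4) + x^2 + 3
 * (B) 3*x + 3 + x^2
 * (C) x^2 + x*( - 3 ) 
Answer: A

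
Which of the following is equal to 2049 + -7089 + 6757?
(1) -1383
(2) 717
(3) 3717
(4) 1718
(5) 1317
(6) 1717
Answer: 6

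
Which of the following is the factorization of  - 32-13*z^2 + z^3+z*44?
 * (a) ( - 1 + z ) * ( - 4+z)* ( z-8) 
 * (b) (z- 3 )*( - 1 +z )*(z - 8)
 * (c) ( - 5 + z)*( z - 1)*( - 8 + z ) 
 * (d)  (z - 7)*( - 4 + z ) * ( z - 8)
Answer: a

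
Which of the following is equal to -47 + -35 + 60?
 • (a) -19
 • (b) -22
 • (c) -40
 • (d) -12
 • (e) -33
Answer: b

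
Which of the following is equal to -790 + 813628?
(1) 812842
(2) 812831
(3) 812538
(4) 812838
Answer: 4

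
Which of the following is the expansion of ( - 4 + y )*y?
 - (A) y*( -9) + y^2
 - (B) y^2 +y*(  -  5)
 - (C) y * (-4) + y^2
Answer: C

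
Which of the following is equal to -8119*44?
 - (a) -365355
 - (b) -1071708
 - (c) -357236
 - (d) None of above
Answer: c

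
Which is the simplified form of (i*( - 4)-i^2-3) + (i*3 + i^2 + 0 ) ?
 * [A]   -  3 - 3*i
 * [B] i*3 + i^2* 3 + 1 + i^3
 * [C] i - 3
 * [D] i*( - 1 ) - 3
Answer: D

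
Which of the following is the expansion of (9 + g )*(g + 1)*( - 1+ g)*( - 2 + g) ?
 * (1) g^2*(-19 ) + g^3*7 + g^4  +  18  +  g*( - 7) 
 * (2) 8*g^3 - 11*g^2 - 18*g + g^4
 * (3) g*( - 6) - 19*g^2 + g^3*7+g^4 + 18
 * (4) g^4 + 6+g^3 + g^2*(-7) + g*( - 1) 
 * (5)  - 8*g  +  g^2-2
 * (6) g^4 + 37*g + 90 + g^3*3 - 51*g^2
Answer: 1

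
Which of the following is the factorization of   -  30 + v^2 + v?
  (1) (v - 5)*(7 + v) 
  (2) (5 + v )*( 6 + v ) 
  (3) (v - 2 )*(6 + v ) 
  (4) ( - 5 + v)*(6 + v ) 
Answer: 4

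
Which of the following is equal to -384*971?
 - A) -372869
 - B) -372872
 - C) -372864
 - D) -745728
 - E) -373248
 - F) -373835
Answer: C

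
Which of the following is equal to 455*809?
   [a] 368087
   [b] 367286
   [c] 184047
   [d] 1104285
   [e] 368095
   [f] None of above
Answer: e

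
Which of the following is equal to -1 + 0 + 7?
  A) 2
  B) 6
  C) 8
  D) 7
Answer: B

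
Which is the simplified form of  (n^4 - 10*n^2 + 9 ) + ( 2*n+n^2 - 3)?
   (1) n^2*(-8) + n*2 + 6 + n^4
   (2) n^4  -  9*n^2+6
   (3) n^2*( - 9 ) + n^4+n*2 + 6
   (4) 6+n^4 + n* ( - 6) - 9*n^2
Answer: 3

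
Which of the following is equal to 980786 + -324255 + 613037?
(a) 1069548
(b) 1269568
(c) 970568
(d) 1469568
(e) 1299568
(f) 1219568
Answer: b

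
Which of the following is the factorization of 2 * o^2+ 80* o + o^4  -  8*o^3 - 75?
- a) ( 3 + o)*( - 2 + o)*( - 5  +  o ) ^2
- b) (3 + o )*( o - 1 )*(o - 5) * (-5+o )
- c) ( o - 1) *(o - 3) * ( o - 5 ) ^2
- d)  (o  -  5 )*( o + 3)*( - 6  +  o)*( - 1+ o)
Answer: b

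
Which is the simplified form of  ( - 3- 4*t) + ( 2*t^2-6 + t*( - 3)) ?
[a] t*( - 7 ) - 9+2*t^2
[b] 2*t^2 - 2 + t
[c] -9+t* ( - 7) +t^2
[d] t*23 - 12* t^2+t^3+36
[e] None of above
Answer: a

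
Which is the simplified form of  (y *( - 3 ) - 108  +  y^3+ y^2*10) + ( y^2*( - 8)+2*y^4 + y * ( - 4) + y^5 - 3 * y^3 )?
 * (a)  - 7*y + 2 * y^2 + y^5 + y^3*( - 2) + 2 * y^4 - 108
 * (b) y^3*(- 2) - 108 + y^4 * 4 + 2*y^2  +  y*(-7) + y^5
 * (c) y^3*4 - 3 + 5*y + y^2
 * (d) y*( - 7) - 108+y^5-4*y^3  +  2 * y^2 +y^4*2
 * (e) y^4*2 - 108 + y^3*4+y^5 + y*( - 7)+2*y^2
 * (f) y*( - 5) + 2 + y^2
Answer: a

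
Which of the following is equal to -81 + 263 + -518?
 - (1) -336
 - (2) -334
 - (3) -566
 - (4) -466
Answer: 1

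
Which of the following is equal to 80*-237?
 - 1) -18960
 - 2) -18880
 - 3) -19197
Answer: 1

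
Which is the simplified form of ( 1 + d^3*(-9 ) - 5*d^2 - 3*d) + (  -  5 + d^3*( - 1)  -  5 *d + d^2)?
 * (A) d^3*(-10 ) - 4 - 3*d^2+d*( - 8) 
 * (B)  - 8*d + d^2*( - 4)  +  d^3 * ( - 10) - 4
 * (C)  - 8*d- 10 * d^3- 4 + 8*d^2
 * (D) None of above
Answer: B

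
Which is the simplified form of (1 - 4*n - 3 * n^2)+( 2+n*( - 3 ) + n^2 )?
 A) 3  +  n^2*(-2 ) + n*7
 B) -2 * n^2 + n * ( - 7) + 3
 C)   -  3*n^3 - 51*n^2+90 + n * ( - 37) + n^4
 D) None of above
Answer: B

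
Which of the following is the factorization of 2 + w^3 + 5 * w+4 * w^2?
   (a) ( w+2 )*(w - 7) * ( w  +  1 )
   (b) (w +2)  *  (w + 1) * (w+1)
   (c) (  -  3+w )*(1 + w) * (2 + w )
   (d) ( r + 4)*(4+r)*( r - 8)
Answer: b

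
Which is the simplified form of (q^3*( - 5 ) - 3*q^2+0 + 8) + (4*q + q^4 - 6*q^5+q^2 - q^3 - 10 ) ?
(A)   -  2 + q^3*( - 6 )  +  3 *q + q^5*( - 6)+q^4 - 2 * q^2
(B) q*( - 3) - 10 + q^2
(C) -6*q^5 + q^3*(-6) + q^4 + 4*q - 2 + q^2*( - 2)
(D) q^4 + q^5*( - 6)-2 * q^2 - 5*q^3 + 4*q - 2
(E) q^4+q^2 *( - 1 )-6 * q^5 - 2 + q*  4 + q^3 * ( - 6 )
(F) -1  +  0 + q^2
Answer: C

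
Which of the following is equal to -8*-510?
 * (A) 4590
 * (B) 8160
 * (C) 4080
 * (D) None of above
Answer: C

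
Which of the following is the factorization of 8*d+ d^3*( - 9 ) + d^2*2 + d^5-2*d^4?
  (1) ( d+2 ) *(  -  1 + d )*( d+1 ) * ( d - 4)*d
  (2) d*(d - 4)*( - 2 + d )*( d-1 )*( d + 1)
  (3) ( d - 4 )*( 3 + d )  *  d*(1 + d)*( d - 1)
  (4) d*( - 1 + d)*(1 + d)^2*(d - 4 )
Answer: 1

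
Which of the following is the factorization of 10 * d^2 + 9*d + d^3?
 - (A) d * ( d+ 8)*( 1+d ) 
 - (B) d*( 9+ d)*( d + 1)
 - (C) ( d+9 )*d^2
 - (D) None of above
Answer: B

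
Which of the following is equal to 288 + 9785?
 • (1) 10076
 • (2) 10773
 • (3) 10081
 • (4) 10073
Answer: 4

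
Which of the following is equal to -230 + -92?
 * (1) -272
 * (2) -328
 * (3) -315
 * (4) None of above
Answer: 4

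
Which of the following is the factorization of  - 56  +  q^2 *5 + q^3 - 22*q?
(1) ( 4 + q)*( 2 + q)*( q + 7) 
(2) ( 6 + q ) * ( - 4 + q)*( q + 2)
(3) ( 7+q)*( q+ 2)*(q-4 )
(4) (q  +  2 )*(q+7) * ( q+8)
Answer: 3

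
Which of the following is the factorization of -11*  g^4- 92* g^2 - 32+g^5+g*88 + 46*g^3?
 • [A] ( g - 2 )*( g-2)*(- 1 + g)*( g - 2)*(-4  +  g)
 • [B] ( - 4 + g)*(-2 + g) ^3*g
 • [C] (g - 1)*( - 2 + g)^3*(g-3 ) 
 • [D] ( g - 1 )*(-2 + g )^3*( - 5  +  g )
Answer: A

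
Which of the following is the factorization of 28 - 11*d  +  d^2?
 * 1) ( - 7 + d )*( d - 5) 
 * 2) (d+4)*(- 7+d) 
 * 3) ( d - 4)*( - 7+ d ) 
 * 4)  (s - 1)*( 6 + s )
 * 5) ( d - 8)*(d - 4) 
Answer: 3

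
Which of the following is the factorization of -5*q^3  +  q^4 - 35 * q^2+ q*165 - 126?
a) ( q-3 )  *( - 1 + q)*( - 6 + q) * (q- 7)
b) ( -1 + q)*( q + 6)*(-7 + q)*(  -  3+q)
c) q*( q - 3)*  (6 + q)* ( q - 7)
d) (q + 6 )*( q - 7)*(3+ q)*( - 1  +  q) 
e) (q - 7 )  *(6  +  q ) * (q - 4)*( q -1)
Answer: b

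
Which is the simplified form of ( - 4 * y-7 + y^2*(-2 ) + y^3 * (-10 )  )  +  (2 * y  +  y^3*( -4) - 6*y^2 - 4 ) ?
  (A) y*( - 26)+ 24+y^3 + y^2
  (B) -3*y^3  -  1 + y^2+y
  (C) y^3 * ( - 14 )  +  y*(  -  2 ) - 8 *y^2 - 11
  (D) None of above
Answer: C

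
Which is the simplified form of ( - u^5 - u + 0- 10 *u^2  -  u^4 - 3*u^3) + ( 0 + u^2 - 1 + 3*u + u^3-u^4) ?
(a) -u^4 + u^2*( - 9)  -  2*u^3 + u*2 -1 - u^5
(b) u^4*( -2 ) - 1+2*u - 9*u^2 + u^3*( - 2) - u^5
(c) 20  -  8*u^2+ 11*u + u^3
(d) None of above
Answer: b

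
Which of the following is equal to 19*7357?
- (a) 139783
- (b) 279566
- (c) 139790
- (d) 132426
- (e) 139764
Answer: a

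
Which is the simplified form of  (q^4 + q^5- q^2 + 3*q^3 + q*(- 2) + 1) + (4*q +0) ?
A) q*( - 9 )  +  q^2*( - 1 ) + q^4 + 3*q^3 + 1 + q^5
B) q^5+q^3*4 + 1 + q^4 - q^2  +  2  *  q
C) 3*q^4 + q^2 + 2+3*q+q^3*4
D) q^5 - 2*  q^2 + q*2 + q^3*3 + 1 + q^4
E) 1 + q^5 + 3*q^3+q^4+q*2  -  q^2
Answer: E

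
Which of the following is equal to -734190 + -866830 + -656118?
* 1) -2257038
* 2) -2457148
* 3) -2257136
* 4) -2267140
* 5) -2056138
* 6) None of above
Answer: 6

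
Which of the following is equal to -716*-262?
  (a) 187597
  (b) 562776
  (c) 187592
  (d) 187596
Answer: c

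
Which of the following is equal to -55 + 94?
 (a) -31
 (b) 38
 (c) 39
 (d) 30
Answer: c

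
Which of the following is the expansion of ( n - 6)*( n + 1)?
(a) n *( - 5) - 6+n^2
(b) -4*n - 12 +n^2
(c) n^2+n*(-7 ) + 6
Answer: a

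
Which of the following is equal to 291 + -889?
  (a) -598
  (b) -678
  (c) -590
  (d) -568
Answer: a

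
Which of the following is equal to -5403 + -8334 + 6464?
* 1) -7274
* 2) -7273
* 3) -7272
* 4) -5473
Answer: 2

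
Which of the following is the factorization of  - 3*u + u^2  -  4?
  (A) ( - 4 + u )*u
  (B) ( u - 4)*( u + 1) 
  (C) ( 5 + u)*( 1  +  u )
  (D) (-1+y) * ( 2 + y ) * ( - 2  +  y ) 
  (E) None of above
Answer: B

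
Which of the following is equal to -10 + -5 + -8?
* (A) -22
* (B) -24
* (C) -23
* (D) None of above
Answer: C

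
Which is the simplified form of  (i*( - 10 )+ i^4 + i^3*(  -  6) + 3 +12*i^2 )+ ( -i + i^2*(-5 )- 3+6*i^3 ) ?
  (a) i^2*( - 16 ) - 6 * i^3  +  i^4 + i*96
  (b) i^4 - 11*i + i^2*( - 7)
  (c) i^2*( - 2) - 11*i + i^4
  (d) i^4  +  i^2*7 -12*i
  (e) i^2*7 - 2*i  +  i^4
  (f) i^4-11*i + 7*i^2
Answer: f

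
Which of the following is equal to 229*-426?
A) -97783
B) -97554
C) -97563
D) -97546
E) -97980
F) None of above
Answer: B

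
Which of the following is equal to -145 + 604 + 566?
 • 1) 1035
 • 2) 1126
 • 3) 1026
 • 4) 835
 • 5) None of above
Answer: 5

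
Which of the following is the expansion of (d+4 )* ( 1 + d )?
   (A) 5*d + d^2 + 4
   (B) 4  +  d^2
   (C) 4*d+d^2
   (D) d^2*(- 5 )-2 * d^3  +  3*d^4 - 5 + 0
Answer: A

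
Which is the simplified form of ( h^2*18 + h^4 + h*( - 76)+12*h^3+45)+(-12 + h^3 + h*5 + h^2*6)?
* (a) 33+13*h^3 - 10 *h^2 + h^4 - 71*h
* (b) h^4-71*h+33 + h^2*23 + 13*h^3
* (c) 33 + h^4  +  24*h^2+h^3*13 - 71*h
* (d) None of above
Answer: c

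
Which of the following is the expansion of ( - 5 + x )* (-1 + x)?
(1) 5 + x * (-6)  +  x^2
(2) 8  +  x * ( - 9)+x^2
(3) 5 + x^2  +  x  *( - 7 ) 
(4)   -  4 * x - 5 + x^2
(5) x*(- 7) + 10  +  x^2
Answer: 1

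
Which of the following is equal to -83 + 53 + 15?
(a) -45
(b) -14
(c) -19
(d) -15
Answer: d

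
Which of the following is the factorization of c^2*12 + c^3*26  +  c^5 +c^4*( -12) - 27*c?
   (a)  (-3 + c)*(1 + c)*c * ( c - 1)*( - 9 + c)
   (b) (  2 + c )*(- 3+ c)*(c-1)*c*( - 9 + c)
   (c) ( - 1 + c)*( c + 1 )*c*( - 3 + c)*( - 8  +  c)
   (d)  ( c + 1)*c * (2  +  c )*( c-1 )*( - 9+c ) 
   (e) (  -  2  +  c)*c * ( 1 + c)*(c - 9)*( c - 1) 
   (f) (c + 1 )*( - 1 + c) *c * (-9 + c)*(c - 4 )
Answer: a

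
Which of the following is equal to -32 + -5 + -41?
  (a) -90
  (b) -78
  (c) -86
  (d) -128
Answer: b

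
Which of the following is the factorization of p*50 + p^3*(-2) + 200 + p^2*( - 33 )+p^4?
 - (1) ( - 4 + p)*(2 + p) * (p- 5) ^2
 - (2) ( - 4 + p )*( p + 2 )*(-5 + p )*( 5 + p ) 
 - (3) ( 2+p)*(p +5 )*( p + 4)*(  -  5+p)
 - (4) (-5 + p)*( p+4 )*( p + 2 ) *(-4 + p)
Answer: 2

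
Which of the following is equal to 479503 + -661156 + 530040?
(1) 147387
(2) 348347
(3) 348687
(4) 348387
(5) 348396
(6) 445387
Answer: 4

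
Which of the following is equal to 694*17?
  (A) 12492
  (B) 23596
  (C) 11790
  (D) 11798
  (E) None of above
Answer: D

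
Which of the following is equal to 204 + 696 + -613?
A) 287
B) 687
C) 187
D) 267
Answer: A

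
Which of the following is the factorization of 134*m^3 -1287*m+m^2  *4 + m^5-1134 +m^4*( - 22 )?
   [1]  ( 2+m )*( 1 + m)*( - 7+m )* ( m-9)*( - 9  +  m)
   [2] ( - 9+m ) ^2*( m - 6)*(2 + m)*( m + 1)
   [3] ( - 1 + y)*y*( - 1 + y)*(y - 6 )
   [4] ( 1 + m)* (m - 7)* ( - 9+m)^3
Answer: 1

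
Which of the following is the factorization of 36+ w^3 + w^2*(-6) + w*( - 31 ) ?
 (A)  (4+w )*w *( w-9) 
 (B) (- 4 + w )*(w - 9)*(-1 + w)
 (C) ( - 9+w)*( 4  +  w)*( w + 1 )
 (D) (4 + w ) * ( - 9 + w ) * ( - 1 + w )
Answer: D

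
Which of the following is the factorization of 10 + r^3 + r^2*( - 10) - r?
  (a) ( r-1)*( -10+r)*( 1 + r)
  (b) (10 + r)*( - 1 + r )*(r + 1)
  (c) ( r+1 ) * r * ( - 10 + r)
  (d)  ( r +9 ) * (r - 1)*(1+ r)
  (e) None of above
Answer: a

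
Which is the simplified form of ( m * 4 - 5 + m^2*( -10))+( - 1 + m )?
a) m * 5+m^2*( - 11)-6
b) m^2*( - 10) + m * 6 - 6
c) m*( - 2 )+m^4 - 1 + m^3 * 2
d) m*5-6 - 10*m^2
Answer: d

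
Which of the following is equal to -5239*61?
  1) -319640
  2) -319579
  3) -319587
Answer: 2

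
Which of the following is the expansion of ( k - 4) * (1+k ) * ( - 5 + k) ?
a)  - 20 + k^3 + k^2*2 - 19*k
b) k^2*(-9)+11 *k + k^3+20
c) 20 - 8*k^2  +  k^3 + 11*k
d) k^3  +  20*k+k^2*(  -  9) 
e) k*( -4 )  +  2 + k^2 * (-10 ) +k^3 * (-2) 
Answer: c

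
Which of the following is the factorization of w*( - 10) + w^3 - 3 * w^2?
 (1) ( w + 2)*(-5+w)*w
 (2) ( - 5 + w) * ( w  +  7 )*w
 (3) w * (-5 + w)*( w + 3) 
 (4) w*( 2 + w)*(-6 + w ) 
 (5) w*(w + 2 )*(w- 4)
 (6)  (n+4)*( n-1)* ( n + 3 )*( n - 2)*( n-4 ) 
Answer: 1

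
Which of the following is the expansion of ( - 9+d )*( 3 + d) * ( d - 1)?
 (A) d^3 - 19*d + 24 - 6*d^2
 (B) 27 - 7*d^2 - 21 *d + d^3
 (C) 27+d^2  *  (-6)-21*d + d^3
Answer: B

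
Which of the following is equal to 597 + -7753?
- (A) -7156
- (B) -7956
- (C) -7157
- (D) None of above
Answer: A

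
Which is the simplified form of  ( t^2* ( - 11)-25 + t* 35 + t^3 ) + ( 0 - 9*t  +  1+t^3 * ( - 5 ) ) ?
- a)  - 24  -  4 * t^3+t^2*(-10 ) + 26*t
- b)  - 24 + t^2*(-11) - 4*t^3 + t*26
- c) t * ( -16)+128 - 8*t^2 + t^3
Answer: b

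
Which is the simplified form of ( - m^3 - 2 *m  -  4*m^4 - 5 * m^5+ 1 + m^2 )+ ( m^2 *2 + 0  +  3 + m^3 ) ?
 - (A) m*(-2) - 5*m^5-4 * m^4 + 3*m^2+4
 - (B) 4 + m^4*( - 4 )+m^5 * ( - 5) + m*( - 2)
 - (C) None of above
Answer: A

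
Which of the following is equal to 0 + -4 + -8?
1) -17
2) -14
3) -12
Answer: 3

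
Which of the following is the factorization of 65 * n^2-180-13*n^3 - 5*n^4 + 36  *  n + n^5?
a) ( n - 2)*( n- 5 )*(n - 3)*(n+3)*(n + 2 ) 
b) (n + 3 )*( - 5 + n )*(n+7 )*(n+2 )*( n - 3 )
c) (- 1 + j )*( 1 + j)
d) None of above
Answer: a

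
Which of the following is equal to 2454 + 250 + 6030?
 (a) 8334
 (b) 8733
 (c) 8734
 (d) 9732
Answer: c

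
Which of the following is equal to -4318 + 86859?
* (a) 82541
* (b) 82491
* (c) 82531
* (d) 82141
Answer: a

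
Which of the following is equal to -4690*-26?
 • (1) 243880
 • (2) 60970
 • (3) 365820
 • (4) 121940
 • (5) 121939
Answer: 4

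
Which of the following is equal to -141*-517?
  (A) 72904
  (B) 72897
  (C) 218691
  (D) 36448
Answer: B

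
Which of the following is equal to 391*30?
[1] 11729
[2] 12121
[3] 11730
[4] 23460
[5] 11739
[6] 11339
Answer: 3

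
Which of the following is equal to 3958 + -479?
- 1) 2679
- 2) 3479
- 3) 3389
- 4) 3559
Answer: 2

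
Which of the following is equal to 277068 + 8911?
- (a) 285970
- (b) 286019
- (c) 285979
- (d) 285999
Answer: c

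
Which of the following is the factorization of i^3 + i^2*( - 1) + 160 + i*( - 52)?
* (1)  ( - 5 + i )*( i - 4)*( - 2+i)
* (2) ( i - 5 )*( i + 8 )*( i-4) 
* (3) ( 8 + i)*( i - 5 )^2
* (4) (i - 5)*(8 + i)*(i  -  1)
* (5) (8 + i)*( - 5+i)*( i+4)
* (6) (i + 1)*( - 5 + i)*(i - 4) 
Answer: 2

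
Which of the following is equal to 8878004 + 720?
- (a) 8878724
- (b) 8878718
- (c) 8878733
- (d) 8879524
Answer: a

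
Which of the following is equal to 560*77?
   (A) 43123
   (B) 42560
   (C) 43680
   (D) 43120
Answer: D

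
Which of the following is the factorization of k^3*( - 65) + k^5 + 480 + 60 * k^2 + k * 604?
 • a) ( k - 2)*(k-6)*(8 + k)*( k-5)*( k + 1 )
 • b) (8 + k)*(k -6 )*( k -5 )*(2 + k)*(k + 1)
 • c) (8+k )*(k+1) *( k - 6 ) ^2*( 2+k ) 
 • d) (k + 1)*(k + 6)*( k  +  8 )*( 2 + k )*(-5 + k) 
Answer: b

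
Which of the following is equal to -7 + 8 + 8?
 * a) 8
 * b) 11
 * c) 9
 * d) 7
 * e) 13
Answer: c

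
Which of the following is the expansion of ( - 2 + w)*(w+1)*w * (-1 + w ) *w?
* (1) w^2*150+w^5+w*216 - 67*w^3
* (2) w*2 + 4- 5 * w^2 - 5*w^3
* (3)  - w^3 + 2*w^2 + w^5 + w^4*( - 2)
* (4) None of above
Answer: 3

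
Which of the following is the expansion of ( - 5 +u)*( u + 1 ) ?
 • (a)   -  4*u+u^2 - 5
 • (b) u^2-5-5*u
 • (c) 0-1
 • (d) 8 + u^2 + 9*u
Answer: a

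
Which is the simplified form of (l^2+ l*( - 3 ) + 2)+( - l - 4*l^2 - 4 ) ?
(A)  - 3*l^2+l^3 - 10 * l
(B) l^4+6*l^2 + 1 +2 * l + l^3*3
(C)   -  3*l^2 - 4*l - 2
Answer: C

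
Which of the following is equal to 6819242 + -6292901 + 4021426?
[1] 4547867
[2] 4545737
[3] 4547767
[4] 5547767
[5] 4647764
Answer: 3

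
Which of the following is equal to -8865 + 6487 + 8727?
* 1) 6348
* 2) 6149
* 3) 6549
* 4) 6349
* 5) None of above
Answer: 4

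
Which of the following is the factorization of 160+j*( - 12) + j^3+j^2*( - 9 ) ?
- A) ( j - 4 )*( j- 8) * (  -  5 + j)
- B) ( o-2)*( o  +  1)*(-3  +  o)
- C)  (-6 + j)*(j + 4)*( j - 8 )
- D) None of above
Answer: D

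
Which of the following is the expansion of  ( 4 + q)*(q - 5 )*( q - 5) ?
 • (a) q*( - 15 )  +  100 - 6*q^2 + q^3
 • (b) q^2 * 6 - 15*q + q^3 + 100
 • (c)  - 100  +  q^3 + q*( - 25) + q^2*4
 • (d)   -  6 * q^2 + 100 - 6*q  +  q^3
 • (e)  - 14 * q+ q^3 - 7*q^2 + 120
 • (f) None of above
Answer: a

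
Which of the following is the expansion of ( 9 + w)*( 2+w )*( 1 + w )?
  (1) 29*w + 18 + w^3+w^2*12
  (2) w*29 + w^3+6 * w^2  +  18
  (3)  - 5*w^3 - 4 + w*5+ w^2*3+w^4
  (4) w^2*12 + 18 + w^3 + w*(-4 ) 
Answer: 1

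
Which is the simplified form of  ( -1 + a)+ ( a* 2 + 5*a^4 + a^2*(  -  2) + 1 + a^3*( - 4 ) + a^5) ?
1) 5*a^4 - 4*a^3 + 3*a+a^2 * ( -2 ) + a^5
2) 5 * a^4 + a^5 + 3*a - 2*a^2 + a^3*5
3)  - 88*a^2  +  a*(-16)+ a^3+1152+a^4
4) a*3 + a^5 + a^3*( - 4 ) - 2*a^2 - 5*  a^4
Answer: 1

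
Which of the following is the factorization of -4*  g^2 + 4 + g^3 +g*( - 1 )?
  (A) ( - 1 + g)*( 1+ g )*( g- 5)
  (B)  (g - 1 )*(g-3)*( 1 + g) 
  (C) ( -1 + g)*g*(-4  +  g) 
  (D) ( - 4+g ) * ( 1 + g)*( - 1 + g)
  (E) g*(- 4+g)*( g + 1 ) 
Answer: D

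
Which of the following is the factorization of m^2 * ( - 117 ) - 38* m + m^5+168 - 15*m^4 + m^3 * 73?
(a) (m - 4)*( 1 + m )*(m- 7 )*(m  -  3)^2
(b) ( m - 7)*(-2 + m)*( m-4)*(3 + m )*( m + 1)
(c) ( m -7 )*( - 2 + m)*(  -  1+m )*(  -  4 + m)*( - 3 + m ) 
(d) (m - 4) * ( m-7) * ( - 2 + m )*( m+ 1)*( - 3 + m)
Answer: d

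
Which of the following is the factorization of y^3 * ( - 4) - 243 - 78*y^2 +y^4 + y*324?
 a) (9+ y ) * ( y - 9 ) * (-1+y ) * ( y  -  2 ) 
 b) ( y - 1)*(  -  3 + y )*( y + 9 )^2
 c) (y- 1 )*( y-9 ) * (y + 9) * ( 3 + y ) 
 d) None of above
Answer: d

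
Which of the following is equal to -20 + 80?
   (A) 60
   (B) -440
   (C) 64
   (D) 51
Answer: A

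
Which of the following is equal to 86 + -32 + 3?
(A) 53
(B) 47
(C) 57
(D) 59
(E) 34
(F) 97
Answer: C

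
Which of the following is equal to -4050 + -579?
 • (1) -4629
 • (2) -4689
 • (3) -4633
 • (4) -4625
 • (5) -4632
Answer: 1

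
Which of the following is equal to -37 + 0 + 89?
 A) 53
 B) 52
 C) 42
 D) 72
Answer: B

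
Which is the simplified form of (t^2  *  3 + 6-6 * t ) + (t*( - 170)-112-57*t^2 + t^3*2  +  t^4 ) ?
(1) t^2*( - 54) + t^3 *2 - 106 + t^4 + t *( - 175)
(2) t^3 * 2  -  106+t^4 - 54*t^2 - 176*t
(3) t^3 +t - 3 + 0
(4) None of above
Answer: 2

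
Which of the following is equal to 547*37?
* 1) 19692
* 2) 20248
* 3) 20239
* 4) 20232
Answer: 3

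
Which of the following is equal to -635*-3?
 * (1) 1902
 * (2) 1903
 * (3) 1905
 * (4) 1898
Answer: 3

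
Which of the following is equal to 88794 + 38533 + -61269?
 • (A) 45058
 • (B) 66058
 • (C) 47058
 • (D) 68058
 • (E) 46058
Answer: B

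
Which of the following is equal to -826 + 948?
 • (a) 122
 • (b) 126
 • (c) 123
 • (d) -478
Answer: a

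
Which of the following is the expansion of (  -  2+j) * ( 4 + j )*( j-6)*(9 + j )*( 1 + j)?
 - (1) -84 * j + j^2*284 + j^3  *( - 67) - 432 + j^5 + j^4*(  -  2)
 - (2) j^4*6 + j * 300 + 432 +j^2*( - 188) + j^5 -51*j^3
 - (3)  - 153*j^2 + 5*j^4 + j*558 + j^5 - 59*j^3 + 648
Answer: 2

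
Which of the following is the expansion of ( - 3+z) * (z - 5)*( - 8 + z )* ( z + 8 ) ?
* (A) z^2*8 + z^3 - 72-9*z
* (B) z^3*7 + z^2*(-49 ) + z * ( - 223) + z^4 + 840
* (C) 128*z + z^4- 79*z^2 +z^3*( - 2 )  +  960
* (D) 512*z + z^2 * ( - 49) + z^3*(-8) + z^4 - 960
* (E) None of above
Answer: D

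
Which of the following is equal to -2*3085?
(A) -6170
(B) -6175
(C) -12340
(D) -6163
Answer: A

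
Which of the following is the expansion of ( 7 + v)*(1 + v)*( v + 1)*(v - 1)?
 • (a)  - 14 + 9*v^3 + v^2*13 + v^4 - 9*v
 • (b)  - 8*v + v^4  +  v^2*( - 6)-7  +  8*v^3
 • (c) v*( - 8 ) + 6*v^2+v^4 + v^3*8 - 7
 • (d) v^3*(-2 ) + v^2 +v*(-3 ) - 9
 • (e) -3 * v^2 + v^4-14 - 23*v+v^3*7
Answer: c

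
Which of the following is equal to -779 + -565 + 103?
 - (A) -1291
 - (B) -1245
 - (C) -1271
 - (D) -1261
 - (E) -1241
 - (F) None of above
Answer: E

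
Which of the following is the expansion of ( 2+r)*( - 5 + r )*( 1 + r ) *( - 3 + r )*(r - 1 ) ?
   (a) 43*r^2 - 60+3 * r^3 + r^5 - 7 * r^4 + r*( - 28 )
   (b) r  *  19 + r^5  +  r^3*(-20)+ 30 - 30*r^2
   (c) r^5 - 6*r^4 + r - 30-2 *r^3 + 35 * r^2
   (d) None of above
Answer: d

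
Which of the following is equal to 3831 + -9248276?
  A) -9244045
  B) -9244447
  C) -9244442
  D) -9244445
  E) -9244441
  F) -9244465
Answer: D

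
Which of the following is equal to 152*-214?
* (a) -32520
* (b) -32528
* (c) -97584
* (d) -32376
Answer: b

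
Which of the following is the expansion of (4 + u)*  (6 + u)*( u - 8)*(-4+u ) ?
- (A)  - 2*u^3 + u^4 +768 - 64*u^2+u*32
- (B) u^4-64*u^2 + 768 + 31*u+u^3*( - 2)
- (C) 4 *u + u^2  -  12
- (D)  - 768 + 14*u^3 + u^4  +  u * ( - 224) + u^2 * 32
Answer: A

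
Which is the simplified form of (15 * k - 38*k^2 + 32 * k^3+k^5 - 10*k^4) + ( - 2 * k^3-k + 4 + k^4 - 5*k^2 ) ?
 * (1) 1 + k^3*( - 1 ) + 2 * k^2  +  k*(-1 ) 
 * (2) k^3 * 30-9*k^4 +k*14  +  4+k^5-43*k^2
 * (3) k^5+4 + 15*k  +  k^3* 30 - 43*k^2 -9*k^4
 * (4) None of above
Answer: 2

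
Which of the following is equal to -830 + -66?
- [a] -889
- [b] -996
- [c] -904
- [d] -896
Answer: d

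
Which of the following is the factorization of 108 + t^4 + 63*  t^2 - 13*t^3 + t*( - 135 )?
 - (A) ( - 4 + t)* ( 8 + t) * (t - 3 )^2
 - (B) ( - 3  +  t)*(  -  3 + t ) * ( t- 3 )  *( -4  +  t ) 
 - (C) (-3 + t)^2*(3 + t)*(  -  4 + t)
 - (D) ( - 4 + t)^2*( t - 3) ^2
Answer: B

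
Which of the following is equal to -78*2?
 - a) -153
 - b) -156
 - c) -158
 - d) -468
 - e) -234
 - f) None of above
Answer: b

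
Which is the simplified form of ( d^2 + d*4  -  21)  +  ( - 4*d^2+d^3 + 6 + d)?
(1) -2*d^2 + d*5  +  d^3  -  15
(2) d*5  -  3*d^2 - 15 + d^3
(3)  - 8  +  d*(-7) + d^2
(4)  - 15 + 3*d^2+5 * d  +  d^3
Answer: 2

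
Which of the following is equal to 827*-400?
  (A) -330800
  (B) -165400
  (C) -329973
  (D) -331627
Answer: A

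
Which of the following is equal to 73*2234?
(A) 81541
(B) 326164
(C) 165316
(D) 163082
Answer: D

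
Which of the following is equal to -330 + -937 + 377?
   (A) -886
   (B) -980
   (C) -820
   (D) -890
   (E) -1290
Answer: D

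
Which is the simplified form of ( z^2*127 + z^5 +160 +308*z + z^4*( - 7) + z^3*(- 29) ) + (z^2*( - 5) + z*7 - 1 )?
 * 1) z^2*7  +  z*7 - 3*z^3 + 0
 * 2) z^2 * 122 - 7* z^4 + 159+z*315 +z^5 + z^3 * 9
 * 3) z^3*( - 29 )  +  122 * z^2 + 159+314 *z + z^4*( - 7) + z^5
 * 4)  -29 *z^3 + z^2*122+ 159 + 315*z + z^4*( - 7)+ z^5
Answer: 4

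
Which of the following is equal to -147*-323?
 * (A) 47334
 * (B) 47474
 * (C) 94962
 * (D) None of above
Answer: D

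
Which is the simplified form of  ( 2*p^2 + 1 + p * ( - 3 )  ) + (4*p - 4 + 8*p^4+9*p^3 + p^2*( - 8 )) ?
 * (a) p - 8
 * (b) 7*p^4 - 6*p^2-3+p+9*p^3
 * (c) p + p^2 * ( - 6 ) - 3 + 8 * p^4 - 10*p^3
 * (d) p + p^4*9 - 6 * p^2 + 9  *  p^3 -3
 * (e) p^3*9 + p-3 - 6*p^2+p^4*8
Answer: e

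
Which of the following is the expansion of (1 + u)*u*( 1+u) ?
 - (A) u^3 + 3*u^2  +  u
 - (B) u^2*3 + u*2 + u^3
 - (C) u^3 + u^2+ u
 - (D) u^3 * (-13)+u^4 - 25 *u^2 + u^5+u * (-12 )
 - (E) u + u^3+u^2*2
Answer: E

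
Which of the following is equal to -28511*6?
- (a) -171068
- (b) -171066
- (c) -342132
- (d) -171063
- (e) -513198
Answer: b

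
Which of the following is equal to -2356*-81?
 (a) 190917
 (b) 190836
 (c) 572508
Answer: b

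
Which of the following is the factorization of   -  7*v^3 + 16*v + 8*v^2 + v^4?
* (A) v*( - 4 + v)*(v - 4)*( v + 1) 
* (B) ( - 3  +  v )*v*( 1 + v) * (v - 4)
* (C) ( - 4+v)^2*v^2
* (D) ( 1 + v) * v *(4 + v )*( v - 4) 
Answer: A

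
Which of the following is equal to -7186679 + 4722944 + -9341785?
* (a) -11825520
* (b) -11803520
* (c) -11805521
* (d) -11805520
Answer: d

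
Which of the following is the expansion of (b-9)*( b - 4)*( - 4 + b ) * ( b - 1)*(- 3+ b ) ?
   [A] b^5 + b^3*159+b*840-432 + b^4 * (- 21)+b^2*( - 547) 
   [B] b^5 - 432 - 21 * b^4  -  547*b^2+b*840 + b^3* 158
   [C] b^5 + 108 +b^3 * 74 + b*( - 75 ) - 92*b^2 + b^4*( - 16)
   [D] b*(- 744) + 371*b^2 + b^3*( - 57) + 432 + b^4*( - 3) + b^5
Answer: A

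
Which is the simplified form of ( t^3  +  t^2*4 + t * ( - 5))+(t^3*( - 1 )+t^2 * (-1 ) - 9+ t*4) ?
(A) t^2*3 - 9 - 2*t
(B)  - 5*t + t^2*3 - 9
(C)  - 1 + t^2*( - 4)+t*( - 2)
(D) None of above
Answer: D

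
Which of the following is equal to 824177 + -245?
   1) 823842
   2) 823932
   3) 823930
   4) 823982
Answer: 2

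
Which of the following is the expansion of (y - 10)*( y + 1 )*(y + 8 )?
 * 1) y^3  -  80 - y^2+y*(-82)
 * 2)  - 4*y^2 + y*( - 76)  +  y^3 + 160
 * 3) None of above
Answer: 1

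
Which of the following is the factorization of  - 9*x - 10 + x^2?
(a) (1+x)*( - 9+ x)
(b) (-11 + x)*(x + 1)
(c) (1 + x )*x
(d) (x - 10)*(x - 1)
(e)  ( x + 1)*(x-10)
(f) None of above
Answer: e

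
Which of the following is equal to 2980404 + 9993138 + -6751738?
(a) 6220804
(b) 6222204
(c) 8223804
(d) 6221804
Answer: d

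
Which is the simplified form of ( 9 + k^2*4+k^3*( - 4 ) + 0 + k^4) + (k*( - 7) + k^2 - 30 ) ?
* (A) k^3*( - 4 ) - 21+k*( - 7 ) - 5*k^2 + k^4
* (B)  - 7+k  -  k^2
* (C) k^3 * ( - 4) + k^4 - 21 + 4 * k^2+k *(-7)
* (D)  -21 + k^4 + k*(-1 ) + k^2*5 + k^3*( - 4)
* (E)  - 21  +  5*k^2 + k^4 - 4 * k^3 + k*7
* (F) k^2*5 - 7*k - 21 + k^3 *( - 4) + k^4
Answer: F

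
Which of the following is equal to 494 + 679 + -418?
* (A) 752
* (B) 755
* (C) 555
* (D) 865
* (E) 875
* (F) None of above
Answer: B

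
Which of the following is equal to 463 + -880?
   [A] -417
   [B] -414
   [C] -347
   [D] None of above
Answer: A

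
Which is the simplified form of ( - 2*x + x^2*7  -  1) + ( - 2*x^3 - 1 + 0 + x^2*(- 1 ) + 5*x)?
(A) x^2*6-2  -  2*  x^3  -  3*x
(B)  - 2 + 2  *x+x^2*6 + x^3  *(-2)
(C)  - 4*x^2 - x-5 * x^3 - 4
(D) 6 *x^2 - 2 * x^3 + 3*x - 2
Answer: D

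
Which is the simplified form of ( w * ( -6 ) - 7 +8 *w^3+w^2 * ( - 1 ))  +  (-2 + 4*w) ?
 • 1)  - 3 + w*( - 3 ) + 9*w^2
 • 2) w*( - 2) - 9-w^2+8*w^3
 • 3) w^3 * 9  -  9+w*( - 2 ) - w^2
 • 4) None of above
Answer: 2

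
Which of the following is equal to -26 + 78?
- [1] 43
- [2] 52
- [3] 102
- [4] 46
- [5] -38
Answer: 2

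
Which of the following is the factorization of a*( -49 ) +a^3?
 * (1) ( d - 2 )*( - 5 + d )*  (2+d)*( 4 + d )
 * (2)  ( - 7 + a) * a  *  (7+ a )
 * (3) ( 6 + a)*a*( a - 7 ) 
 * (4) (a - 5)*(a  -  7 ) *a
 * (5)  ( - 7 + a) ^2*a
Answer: 2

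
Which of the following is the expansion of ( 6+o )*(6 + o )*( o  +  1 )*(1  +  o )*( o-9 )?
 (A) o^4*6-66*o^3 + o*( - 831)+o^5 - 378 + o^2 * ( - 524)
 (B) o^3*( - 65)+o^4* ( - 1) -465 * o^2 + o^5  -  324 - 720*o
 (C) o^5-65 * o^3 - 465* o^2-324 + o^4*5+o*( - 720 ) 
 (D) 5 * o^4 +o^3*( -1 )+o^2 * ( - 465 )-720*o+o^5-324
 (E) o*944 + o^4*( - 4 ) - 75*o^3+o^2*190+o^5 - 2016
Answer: C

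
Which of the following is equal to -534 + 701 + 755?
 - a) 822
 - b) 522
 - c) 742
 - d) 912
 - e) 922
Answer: e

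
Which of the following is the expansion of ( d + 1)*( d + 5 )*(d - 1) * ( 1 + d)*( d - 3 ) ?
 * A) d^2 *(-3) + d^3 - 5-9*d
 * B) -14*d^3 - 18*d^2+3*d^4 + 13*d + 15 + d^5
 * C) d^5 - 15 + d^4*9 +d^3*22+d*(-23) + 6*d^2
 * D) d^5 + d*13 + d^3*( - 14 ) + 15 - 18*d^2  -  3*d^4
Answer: B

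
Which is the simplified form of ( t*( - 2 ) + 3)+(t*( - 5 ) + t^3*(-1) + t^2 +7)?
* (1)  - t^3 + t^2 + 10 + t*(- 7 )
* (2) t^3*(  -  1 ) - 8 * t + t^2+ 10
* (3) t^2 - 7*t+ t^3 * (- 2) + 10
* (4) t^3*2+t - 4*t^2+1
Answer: 1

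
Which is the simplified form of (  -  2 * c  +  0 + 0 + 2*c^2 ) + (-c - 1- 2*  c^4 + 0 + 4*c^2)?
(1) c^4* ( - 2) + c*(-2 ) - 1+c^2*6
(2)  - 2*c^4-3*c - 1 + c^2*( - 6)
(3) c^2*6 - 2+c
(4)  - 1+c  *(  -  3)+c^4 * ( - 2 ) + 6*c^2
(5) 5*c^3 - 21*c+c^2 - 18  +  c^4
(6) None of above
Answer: 4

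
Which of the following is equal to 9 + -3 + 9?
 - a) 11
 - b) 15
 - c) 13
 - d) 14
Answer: b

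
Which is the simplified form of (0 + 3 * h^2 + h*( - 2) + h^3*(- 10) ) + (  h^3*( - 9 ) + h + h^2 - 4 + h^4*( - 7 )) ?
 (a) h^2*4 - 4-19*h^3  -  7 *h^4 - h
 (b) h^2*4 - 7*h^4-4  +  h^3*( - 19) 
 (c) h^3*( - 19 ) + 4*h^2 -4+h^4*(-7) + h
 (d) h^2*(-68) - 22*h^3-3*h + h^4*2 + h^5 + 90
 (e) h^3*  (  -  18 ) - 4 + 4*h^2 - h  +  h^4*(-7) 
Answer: a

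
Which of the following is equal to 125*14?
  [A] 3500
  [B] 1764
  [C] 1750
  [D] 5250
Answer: C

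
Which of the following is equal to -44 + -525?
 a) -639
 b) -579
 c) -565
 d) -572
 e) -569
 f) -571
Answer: e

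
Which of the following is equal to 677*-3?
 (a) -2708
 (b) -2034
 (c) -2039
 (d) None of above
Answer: d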